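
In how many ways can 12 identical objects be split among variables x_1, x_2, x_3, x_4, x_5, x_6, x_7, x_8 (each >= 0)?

Stars and bars with 12 stars and 7 bars:
C(12+8-1, 8-1) = C(19,7).

Final answer: C(19,7) = 50388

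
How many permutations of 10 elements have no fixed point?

D(n) = (n-1)(D(n-1) + D(n-2)), D(0)=1, D(1)=0.
D(2) = 1 x (0 + 1) = 1
D(3) = 2 x (1 + 0) = 2
D(4) = 3 x (2 + 1) = 9
D(5) = 4 x (9 + 2) = 44
D(6) = 5 x (44 + 9) = 265
D(7) = 6 x (265 + 44) = 1854
D(8) = 7 x (1854 + 265) = 14833
D(9) = 8 x (14833 + 1854) = 133496
D(10) = 9 x (D(9) + D(8)) = 9 x (133496 + 14833)

Final answer: D(10) = 1334961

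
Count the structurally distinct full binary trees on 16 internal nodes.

This is counted by the nth Catalan number C_n. Here n = 16.
C_n = C(2n,n)/(n+1), so C_{16} = C(32,16)/17 = 601080390/17.

Final answer: C_{16} = 35357670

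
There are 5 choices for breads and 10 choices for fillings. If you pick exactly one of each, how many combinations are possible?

By the multiplication principle: 5 x 10.

Final answer: 50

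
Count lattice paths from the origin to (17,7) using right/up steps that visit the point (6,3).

Paths (0,0)->(6,3): C(9,3) = 84.
Paths (6,3)->(17,7): C(15,4) = 1365.
By multiplication principle: 84 x 1365.

Final answer: 114660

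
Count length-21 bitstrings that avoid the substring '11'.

Let a(n) count valid strings. If the last bit is 0 the prefix is any valid string of length n-1; if it is 1 the string must end in 01 with a valid prefix of length n-2. So a(n) = a(n-1) + a(n-2), a(1)=2, a(2)=3.
Computing successive values: a(1)=2, a(2)=3, a(3)=5, a(4)=8, a(5)=13, a(6)=21, a(7)=34, a(8)=55, a(9)=89, a(10)=144, a(11)=233, a(12)=377, a(13)=610, a(14)=987, a(15)=1597, a(16)=2584, a(17)=4181, a(18)=6765, a(19)=10946, a(20)=17711, a(21)=28657.

Final answer: 28657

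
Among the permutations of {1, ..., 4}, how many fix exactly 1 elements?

Choose which 1 elements are fixed: C(4,1) = 4.
Derange the remaining 3 using D(j) = (j-1)(D(j-1) + D(j-2)), D(0)=1, D(1)=0: D(2)=1, D(3)=2.
Total: 4 x 2.

Final answer: C(4,1) D(3) = 8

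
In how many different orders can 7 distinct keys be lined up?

The number of ways to arrange 7 distinct objects is 7!.

Final answer: 7! = 5040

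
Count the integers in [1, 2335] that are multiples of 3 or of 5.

Multiples of 3: 778. Multiples of 5: 467. Of both (lcm=15): 155.
By inclusion-exclusion: 778 + 467 - 155.

Final answer: 1090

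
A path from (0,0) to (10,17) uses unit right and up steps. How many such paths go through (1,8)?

Paths (0,0)->(1,8): C(9,8) = 9.
Paths (1,8)->(10,17): C(18,9) = 48620.
By multiplication principle: 9 x 48620.

Final answer: 437580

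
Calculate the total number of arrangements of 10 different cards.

The number of ways to arrange 10 distinct objects is 10!.

Final answer: 10! = 3628800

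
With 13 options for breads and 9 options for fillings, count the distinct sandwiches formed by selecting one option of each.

By the multiplication principle: 13 x 9.

Final answer: 117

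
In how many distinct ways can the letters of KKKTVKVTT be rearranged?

Letters (K:4, T:3, V:2). Total letters: 9.
Permutations = 9!/(4! x 3! x 2!).

Final answer: 1260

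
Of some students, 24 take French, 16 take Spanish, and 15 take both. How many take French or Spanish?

|A union B| = |A| + |B| - |A intersect B| = 24 + 16 - 15.

Final answer: 25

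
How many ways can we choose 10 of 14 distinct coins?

C(14,10) = 14!/(10! x 4!).

Final answer: \binom{14}{10} = 1001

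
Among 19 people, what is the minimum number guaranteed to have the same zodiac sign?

There are 12 possible values for zodiac sign. With 19 people and 12 categories, by pigeonhole: ceiling(19/12).

Final answer: 2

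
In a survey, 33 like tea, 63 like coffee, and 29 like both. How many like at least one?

|A union B| = |A| + |B| - |A intersect B| = 33 + 63 - 29.

Final answer: 67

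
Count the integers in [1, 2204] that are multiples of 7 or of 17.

Multiples of 7: 314. Multiples of 17: 129. Of both (lcm=119): 18.
By inclusion-exclusion: 314 + 129 - 18.

Final answer: 425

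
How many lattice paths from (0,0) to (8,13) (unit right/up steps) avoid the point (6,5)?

Total paths to (8,13): C(21,13) = 203490.
Paths through (6,5): C(11,5) x C(10,8) = 20790.
Avoiding (6,5): 203490 - 20790.

Final answer: 182700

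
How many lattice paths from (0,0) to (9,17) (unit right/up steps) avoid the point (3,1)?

Total paths to (9,17): C(26,17) = 3124550.
Paths through (3,1): C(4,1) x C(22,16) = 298452.
Avoiding (3,1): 3124550 - 298452.

Final answer: 2826098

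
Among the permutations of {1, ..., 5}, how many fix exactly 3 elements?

Choose which 3 elements are fixed: C(5,3) = 10.
Derange the remaining 2 using D(j) = (j-1)(D(j-1) + D(j-2)), D(0)=1, D(1)=0: D(2)=1.
Total: 10 x 1.

Final answer: C(5,3) D(2) = 10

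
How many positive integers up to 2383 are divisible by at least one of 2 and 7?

Multiples of 2: 1191. Multiples of 7: 340. Of both (lcm=14): 170.
By inclusion-exclusion: 1191 + 340 - 170.

Final answer: 1361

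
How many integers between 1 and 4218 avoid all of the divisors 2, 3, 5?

|div by 2|=2109, |div by 3|=1406, |div by 5|=843.
|div by 2&3|=703, |div by 2&5|=421, |div by 3&5|=281, |div by all|=140.
By inclusion-exclusion, divisible by at least one: 2109+1406+843-703-421-281+140 = 3093.
Not divisible by any: 4218 - 3093.

Final answer: 1125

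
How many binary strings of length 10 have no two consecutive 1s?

A valid string ends in 0 (append to any length-(n-1) valid string) or in 01 (append to any length-(n-2) valid string), so a(n) = a(n-1) + a(n-2) with a(1)=2, a(2)=3.
Computing successive values: a(1)=2, a(2)=3, a(3)=5, a(4)=8, a(5)=13, a(6)=21, a(7)=34, a(8)=55, a(9)=89, a(10)=144.

Final answer: 144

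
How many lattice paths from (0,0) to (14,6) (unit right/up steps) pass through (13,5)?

Paths (0,0)->(13,5): C(18,5) = 8568.
Paths (13,5)->(14,6): C(2,1) = 2.
By multiplication principle: 8568 x 2.

Final answer: 17136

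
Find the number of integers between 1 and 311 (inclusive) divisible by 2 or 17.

Multiples of 2: 155. Multiples of 17: 18. Of both (lcm=34): 9.
By inclusion-exclusion: 155 + 18 - 9.

Final answer: 164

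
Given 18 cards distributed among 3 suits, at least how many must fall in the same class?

By pigeonhole with 18 objects and 3 categories: ceiling(18/3).

Final answer: 6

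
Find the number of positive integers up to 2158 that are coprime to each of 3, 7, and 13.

|div by 3|=719, |div by 7|=308, |div by 13|=166.
|div by 3&7|=102, |div by 3&13|=55, |div by 7&13|=23, |div by all|=7.
By inclusion-exclusion, divisible by at least one: 719+308+166-102-55-23+7 = 1020.
Not divisible by any: 2158 - 1020.

Final answer: 1138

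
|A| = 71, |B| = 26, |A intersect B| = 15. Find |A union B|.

|A union B| = |A| + |B| - |A intersect B| = 71 + 26 - 15.

Final answer: 82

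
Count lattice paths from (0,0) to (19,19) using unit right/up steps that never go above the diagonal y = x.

Total monotonic paths to (19,19): C(38,19) = 35345263800.
A path is bad iff it touches y = x + 1; reflecting its initial segment maps bad paths bijectively onto all paths to (18,20), of which there are C(38,20) = 33578000610.
Valid Dyck paths: 35345263800 - 33578000610.
(Equivalently, C_{19} = C(38,19)/20 = 35345263800/20.)

Final answer: C_{19} = 1767263190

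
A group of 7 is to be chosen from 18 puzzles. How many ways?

C(18,7) = 18!/(7! x 11!).

Final answer: \binom{18}{7} = 31824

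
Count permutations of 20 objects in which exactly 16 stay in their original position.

Choose which 16 elements are fixed: C(20,16) = 4845.
Derange the remaining 4 using D(j) = (j-1)(D(j-1) + D(j-2)), D(0)=1, D(1)=0: D(2)=1, D(3)=2, D(4)=9.
Total: 4845 x 9.

Final answer: C(20,16) D(4) = 43605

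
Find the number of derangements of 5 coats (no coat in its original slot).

Use the recurrence D(n) = (n-1)(D(n-1) + D(n-2)) with D(0)=1, D(1)=0.
D(2) = 1 x (0 + 1) = 1
D(3) = 2 x (1 + 0) = 2
D(4) = 3 x (2 + 1) = 9
D(5) = 4 x (D(4) + D(3)) = 4 x (9 + 2)

Final answer: D(5) = 44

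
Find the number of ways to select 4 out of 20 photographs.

C(20,4) = 20!/(4! x 16!).

Final answer: \binom{20}{4} = 4845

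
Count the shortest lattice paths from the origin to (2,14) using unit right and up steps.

Each path has 2 right steps and 14 up steps in some order (16 steps total).
Choose which 14 of the 16 steps are up: C(16,14).

Final answer: C(16,14) = 120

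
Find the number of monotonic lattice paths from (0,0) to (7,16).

Each path has 7 right steps and 16 up steps in some order (23 steps total).
Choose which 16 of the 23 steps are up: C(23,16).

Final answer: C(23,16) = 245157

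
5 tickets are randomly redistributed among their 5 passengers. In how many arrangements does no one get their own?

Derangements satisfy D(n) = (n-1)(D(n-1) + D(n-2)), starting from D(0)=1, D(1)=0.
D(2) = 1 x (0 + 1) = 1
D(3) = 2 x (1 + 0) = 2
D(4) = 3 x (2 + 1) = 9
D(5) = 4 x (D(4) + D(3)) = 4 x (9 + 2)

Final answer: D(5) = 44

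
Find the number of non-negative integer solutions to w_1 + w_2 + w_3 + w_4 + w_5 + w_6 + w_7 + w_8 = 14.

Stars and bars with 14 stars and 7 bars:
C(14+8-1, 8-1) = C(21,7).

Final answer: C(21,7) = 116280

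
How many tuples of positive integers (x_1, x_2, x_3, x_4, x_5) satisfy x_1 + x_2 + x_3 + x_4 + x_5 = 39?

Substitute x'_i = x_i - 1 (so x'_i >= 0). Then sum x'_i = 39 - 5 = 34.
Stars and bars: C(34+5-1, 5-1) = C(38,4).

Final answer: C(38,4) = 73815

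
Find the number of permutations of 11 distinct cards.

The number of ways to arrange 11 distinct objects is 11!.

Final answer: 11! = 39916800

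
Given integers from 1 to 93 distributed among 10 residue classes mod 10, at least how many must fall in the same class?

By pigeonhole with 93 objects and 10 categories: ceiling(93/10).

Final answer: 10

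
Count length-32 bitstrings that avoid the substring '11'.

Classify by the final bit: ...0 gives a(n-1) strings, ...01 gives a(n-2) strings. Thus a(n) = a(n-1) + a(n-2) with a(1)=2, a(2)=3.
Computing successive values: a(1)=2, a(2)=3, a(3)=5, a(4)=8, a(5)=13, a(6)=21, a(7)=34, a(8)=55, a(9)=89, a(10)=144, a(11)=233, a(12)=377, a(13)=610, a(14)=987, a(15)=1597, a(16)=2584, a(17)=4181, a(18)=6765, a(19)=10946, a(20)=17711, a(21)=28657, a(22)=46368, a(23)=75025, a(24)=121393, a(25)=196418, a(26)=317811, a(27)=514229, a(28)=832040, a(29)=1346269, a(30)=2178309, a(31)=3524578, a(32)=5702887.

Final answer: 5702887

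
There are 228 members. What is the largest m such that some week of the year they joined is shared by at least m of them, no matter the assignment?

There are 52 possible values for week of the year they joined. With 228 members and 52 categories, by pigeonhole: ceiling(228/52).

Final answer: 5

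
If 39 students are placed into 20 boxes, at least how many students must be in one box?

By the pigeonhole principle: ceiling(39/20).

Final answer: 2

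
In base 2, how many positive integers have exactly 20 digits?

In base 2, the leading digit has 1 choices (1..1); each of the remaining 19 digits has 2 choices.
Total: 1 x 2^19.

Final answer: 524288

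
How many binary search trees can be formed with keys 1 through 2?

This is counted by the nth Catalan number C_n. Here n = 2.
C_n = (2n)!/(n!(n+1)!), so C_{2} = 4!/(2! x 3!) = C(4,2)/3 = 6/3.

Final answer: C_{2} = 2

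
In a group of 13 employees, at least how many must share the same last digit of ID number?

There are 10 possible values for last digit of ID number. With 13 employees and 10 categories, by pigeonhole: ceiling(13/10).

Final answer: 2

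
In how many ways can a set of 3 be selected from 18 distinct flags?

C(18,3) = 18!/(3! x (18-3)!).

Final answer: C(18,3) = 816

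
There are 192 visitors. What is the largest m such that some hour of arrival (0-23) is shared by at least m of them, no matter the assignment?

There are 24 possible values for hour of arrival (0-23). With 192 visitors and 24 categories, by pigeonhole: ceiling(192/24).

Final answer: 8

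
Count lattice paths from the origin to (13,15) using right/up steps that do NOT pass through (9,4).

Total paths to (13,15): C(28,15) = 37442160.
Paths through (9,4): C(13,4) x C(15,11) = 975975.
Avoiding (9,4): 37442160 - 975975.

Final answer: 36466185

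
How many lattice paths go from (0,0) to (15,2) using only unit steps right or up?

Each path has 15 right steps and 2 up steps in some order (17 steps total).
Choose which 2 of the 17 steps are up: C(17,2).

Final answer: C(17,2) = 136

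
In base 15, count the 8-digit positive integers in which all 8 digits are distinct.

The leading digit has 14 choices (anything but zero); the next has 14 (anything but the first), then 13, and so on, one fewer each time.
Total: 14 x 14 x 13 x 12 x 11 x 10 x 9 x 8.

Final answer: 242161920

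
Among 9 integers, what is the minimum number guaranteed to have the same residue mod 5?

There are 5 possible values for residue mod 5. With 9 integers and 5 categories, by pigeonhole: ceiling(9/5).

Final answer: 2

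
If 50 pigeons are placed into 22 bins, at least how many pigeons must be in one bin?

By the pigeonhole principle: ceiling(50/22).

Final answer: 3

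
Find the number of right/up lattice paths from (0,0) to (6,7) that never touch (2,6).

Total paths to (6,7): C(13,7) = 1716.
Paths through (2,6): C(8,6) x C(5,1) = 140.
Avoiding (2,6): 1716 - 140.

Final answer: 1576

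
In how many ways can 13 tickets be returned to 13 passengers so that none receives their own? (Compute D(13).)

Derangements satisfy D(n) = (n-1)(D(n-1) + D(n-2)), starting from D(0)=1, D(1)=0.
D(2) = 1 x (0 + 1) = 1
D(3) = 2 x (1 + 0) = 2
D(4) = 3 x (2 + 1) = 9
D(5) = 4 x (9 + 2) = 44
D(6) = 5 x (44 + 9) = 265
D(7) = 6 x (265 + 44) = 1854
D(8) = 7 x (1854 + 265) = 14833
D(9) = 8 x (14833 + 1854) = 133496
D(10) = 9 x (133496 + 14833) = 1334961
D(11) = 10 x (1334961 + 133496) = 14684570
D(12) = 11 x (14684570 + 1334961) = 176214841
D(13) = 12 x (D(12) + D(11)) = 12 x (176214841 + 14684570)

Final answer: D(13) = 2290792932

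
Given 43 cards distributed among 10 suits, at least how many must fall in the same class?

By pigeonhole with 43 objects and 10 categories: ceiling(43/10).

Final answer: 5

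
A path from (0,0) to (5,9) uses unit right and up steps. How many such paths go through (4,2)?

Paths (0,0)->(4,2): C(6,2) = 15.
Paths (4,2)->(5,9): C(8,7) = 8.
By multiplication principle: 15 x 8.

Final answer: 120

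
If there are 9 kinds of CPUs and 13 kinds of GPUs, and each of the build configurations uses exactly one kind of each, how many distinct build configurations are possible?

By the multiplication principle: 9 x 13.

Final answer: 117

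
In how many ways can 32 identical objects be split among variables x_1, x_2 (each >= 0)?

Stars and bars with 32 stars and 1 bars:
C(32+2-1, 2-1) = C(33,1).

Final answer: C(33,1) = 33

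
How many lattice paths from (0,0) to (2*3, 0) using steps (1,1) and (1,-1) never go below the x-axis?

Total monotonic paths to (3,3): C(6,3) = 20.
Reflecting each bad path at its first crossing gives a bijection with paths to (2,4): C(6,4) = 15.
Valid Dyck paths: 20 - 15.
(Equivalently, C_{3} = C(6,3)/4 = 20/4.)

Final answer: C_{3} = 5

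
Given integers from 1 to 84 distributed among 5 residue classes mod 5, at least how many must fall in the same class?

By pigeonhole with 84 objects and 5 categories: ceiling(84/5).

Final answer: 17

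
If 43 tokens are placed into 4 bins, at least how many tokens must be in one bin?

By the pigeonhole principle: ceiling(43/4).

Final answer: 11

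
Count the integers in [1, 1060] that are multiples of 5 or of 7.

Multiples of 5: 212. Multiples of 7: 151. Of both (lcm=35): 30.
By inclusion-exclusion: 212 + 151 - 30.

Final answer: 333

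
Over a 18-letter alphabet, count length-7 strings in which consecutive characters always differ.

Let g(n) count such strings. g(1) = 18, and each valid string of length n-1 extends in 17 ways (any symbol but the last), so g(n) = 17 g(n-1).
Total: g(7) = 18 x 17^6.

Final answer: 18 x 17^{6} = 434476242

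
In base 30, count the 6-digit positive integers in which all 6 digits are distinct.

The leading digit has 29 choices (anything but zero); the next has 29 (anything but the first), then 28, and so on, one fewer each time.
Total: 29 x 29 x 28 x 27 x 26 x 25.

Final answer: 413267400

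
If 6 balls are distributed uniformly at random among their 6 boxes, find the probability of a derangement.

Use the recurrence D(n) = (n-1)(D(n-1) + D(n-2)) with D(0)=1, D(1)=0.
Building up: D(2)=1, D(3)=2, D(4)=9, D(5)=44, D(6)=265.
Total arrangements: 6! = 720.
Probability = D(6)/6! = 53/144.

Final answer: D(6)/6! = 265/720 = 0.368056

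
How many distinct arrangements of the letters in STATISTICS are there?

Letters (A:1, C:1, I:2, S:3, T:3). Total letters: 10.
Permutations = 10!/(3! x 3! x 2!).

Final answer: 50400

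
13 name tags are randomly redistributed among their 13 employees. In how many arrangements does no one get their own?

Derangements satisfy D(n) = (n-1)(D(n-1) + D(n-2)), starting from D(0)=1, D(1)=0.
D(2) = 1 x (0 + 1) = 1
D(3) = 2 x (1 + 0) = 2
D(4) = 3 x (2 + 1) = 9
D(5) = 4 x (9 + 2) = 44
D(6) = 5 x (44 + 9) = 265
D(7) = 6 x (265 + 44) = 1854
D(8) = 7 x (1854 + 265) = 14833
D(9) = 8 x (14833 + 1854) = 133496
D(10) = 9 x (133496 + 14833) = 1334961
D(11) = 10 x (1334961 + 133496) = 14684570
D(12) = 11 x (14684570 + 1334961) = 176214841
D(13) = 12 x (D(12) + D(11)) = 12 x (176214841 + 14684570)

Final answer: D(13) = 2290792932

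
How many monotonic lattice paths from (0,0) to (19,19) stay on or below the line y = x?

Total monotonic paths to (19,19): C(38,19) = 35345263800.
Paths that cross above y=x (reflection bijection): C(38,20) = 33578000610.
Valid Dyck paths: 35345263800 - 33578000610.
(Check: C(38,19) - C(38,20) = C(38,19)/20, the Catalan number C_{19}.)

Final answer: C_{19} = 1767263190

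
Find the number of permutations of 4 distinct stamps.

The number of ways to arrange 4 distinct objects is 4!.

Final answer: 4! = 24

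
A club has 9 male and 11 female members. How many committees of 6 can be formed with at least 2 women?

Sum over valid woman counts:
C(11,2)C(9,4) = 6930
C(11,3)C(9,3) = 13860
C(11,4)C(9,2) = 11880
C(11,5)C(9,1) = 4158
C(11,6)C(9,0) = 462
Total: 6930 + 13860 + 11880 + 4158 + 462.

Final answer: 37290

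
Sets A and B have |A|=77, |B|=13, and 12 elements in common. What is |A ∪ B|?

|A union B| = |A| + |B| - |A intersect B| = 77 + 13 - 12.

Final answer: 78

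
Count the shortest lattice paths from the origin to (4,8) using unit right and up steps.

Each path has 4 right steps and 8 up steps in some order (12 steps total).
Choose which 8 of the 12 steps are up: C(12,8).

Final answer: C(12,8) = 495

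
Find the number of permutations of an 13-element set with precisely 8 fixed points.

Choose which 8 elements are fixed: C(13,8) = 1287.
Derange the remaining 5 using D(j) = (j-1)(D(j-1) + D(j-2)), D(0)=1, D(1)=0: D(2)=1, D(3)=2, D(4)=9, D(5)=44.
Total: 1287 x 44.

Final answer: C(13,8) D(5) = 56628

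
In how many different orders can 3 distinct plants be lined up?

The number of ways to arrange 3 distinct objects is 3!.

Final answer: 3! = 6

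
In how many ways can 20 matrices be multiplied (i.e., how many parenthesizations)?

This is a standard Catalan-number count: the answer is C_n. Here n = 20 - 1 = 19.
C_n = C(2n,n)/(n+1), so C_{19} = C(38,19)/20 = 35345263800/20.

Final answer: C_{19} = 1767263190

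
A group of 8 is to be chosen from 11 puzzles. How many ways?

C(11,8) = 11!/(8! x 3!).

Final answer: \binom{11}{8} = 165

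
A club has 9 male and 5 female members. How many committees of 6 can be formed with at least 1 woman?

Sum over valid woman counts:
C(5,1)C(9,5) = 630
C(5,2)C(9,4) = 1260
C(5,3)C(9,3) = 840
C(5,4)C(9,2) = 180
C(5,5)C(9,1) = 9
Total: 630 + 1260 + 840 + 180 + 9.

Final answer: 2919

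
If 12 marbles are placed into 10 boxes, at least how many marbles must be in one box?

By the pigeonhole principle: ceiling(12/10).

Final answer: 2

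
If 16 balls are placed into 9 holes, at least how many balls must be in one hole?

By the pigeonhole principle: ceiling(16/9).

Final answer: 2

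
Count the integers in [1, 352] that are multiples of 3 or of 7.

Multiples of 3: 117. Multiples of 7: 50. Of both (lcm=21): 16.
By inclusion-exclusion: 117 + 50 - 16.

Final answer: 151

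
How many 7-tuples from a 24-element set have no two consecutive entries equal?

Let g(n) count such strings. g(1) = 24, and each valid string of length n-1 extends in 23 ways (any symbol but the last), so g(n) = 23 g(n-1).
Total: g(7) = 24 x 23^6.

Final answer: 24 x 23^{6} = 3552861336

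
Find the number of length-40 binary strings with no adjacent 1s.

Let a(n) count valid strings. If the last bit is 0 the prefix is any valid string of length n-1; if it is 1 the string must end in 01 with a valid prefix of length n-2. So a(n) = a(n-1) + a(n-2), a(1)=2, a(2)=3.
Iterating the recurrence: a(1)=2, a(2)=3, a(3)=5, a(4)=8, a(5)=13, a(6)=21, a(7)=34, a(8)=55, a(9)=89, a(10)=144, a(11)=233, a(12)=377, a(13)=610, a(14)=987, a(15)=1597, a(16)=2584, a(17)=4181, a(18)=6765, a(19)=10946, a(20)=17711, a(21)=28657, a(22)=46368, a(23)=75025, a(24)=121393, a(25)=196418, a(26)=317811, a(27)=514229, a(28)=832040, a(29)=1346269, a(30)=2178309, a(31)=3524578, a(32)=5702887, a(33)=9227465, a(34)=14930352, a(35)=24157817, a(36)=39088169, a(37)=63245986, a(38)=102334155, a(39)=165580141, a(40)=267914296.

Final answer: 267914296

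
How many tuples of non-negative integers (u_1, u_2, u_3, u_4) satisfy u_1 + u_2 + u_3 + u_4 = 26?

Stars and bars with 26 stars and 3 bars:
C(26+4-1, 4-1) = C(29,3).

Final answer: C(29,3) = 3654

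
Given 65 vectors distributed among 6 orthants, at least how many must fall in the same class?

By pigeonhole with 65 objects and 6 categories: ceiling(65/6).

Final answer: 11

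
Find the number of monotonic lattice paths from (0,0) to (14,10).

Each path has 14 right steps and 10 up steps in some order (24 steps total).
Choose which 10 of the 24 steps are up: C(24,10).

Final answer: C(24,10) = 1961256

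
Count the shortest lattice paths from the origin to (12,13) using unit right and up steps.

Each path has 12 right steps and 13 up steps in some order (25 steps total).
Choose which 13 of the 25 steps are up: C(25,13).

Final answer: C(25,13) = 5200300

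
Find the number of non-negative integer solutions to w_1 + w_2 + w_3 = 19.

Stars and bars with 19 stars and 2 bars:
C(19+3-1, 3-1) = C(21,2).

Final answer: C(21,2) = 210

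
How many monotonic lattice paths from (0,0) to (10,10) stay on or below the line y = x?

Total monotonic paths to (10,10): C(20,10) = 184756.
Paths that cross above y=x (reflection bijection): C(20,11) = 167960.
Valid Dyck paths: 184756 - 167960.
(Check: C(20,10) - C(20,11) = C(20,10)/11, the Catalan number C_{10}.)

Final answer: C_{10} = 16796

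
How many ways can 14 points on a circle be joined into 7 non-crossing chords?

The structures are counted by the Catalan number C_n. Here n = 14/2 = 7.
C_n = (2n)!/(n!(n+1)!), so C_{7} = 14!/(7! x 8!) = C(14,7)/8 = 3432/8.

Final answer: C_{7} = 429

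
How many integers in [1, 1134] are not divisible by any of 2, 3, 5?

|div by 2|=567, |div by 3|=378, |div by 5|=226.
|div by 2&3|=189, |div by 2&5|=113, |div by 3&5|=75, |div by all|=37.
By inclusion-exclusion, divisible by at least one: 567+378+226-189-113-75+37 = 831.
Not divisible by any: 1134 - 831.

Final answer: 303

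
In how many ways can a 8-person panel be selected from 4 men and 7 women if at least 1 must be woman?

Sum over valid woman counts:
C(7,4)C(4,4) = 35
C(7,5)C(4,3) = 84
C(7,6)C(4,2) = 42
C(7,7)C(4,1) = 4
Total: 35 + 84 + 42 + 4.

Final answer: 165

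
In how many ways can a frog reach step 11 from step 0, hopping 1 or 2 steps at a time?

Condition on the final move: it is a 1-step (f(n-1) ways to get there) or a 2-step (f(n-2) ways), so f(n) = f(n-1) + f(n-2), with f(1)=1, f(2)=2.
Iterating the recurrence: f(1)=1, f(2)=2, f(3)=3, f(4)=5, f(5)=8, f(6)=13, f(7)=21, f(8)=34, f(9)=55, f(10)=89, f(11)=144.

Final answer: 144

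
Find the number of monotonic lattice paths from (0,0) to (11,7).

Each path has 11 right steps and 7 up steps in some order (18 steps total).
Choose which 7 of the 18 steps are up: C(18,7).

Final answer: C(18,7) = 31824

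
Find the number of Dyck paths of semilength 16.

Total monotonic paths to (16,16): C(32,16) = 601080390.
Paths that cross above y=x (reflection bijection): C(32,17) = 565722720.
Valid Dyck paths: 601080390 - 565722720.
(This is the Catalan number C_{16}.)

Final answer: C_{16} = 35357670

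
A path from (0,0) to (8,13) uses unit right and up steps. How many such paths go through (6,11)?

Paths (0,0)->(6,11): C(17,11) = 12376.
Paths (6,11)->(8,13): C(4,2) = 6.
By multiplication principle: 12376 x 6.

Final answer: 74256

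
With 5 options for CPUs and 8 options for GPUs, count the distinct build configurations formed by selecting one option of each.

By the multiplication principle: 5 x 8.

Final answer: 40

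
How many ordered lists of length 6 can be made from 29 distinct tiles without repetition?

P(29,6) = 29!/(29-6)! = 29!/23!.

Final answer: P(29,6) = 342014400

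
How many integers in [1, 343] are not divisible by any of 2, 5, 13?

|div by 2|=171, |div by 5|=68, |div by 13|=26.
|div by 2&5|=34, |div by 2&13|=13, |div by 5&13|=5, |div by all|=2.
By inclusion-exclusion, divisible by at least one: 171+68+26-34-13-5+2 = 215.
Not divisible by any: 343 - 215.

Final answer: 128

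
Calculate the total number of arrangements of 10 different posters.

The number of ways to arrange 10 distinct objects is 10!.

Final answer: 10! = 3628800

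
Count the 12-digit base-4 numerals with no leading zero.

In base 4, the leading digit has 3 choices (1..3); each of the remaining 11 digits has 4 choices.
Total: 3 x 4^11.

Final answer: 12582912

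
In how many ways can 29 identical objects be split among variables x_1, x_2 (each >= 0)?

Stars and bars with 29 stars and 1 bars:
C(29+2-1, 2-1) = C(30,1).

Final answer: C(30,1) = 30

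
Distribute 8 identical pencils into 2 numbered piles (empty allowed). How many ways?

Stars and bars: C(n+k-1, k-1) = C(9,1).

Final answer: C(9,1) = 9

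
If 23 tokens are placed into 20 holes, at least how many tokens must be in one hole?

By the pigeonhole principle: ceiling(23/20).

Final answer: 2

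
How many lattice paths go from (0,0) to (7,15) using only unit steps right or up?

Each path has 7 right steps and 15 up steps in some order (22 steps total).
Choose which 15 of the 22 steps are up: C(22,15).

Final answer: C(22,15) = 170544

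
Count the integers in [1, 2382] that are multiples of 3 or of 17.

Multiples of 3: 794. Multiples of 17: 140. Of both (lcm=51): 46.
By inclusion-exclusion: 794 + 140 - 46.

Final answer: 888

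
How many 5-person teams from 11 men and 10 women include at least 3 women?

Sum over valid woman counts:
C(10,3)C(11,2) = 6600
C(10,4)C(11,1) = 2310
C(10,5)C(11,0) = 252
Total: 6600 + 2310 + 252.

Final answer: 9162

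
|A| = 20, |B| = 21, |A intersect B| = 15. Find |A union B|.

|A union B| = |A| + |B| - |A intersect B| = 20 + 21 - 15.

Final answer: 26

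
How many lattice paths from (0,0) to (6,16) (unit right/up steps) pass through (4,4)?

Paths (0,0)->(4,4): C(8,4) = 70.
Paths (4,4)->(6,16): C(14,12) = 91.
By multiplication principle: 70 x 91.

Final answer: 6370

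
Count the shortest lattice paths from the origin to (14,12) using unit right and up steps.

Each path has 14 right steps and 12 up steps in some order (26 steps total).
Choose which 12 of the 26 steps are up: C(26,12).

Final answer: C(26,12) = 9657700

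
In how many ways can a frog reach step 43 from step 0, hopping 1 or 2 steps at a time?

Let f(n) be the number of climbs. Removing the last move (1 or 2 steps) gives f(n) = f(n-1) + f(n-2); base cases f(1)=1, f(2)=2.
Computing successive values: f(1)=1, f(2)=2, f(3)=3, f(4)=5, f(5)=8, f(6)=13, f(7)=21, f(8)=34, f(9)=55, f(10)=89, f(11)=144, f(12)=233, f(13)=377, f(14)=610, f(15)=987, f(16)=1597, f(17)=2584, f(18)=4181, f(19)=6765, f(20)=10946, f(21)=17711, f(22)=28657, f(23)=46368, f(24)=75025, f(25)=121393, f(26)=196418, f(27)=317811, f(28)=514229, f(29)=832040, f(30)=1346269, f(31)=2178309, f(32)=3524578, f(33)=5702887, f(34)=9227465, f(35)=14930352, f(36)=24157817, f(37)=39088169, f(38)=63245986, f(39)=102334155, f(40)=165580141, f(41)=267914296, f(42)=433494437, f(43)=701408733.

Final answer: 701408733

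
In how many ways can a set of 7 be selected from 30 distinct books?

C(30,7) = 30!/(7! x 23!).

Final answer: \binom{30}{7} = 2035800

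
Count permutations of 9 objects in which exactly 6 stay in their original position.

Choose which 6 elements are fixed: C(9,6) = 84.
Derange the remaining 3 using D(j) = (j-1)(D(j-1) + D(j-2)), D(0)=1, D(1)=0: D(2)=1, D(3)=2.
Total: 84 x 2.

Final answer: C(9,6) D(3) = 168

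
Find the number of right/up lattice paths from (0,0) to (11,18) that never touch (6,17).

Total paths to (11,18): C(29,18) = 34597290.
Paths through (6,17): C(23,17) x C(6,1) = 605682.
Avoiding (6,17): 34597290 - 605682.

Final answer: 33991608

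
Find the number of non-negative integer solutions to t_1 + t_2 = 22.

Stars and bars with 22 stars and 1 bars:
C(22+2-1, 2-1) = C(23,1).

Final answer: C(23,1) = 23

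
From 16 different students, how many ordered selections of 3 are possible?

P(16,3) = 16!/(16-3)! = 16!/13!.

Final answer: P(16,3) = 3360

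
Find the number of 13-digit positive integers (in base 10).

These are the integers in [10^12, 10^13), so the count is 10^13 - 10^12 = 9 x 10^12.

Final answer: 9000000000000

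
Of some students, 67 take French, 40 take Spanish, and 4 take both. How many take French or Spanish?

|A union B| = |A| + |B| - |A intersect B| = 67 + 40 - 4.

Final answer: 103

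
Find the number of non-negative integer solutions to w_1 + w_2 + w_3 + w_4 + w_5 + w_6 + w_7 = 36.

Stars and bars with 36 stars and 6 bars:
C(36+7-1, 7-1) = C(42,6).

Final answer: C(42,6) = 5245786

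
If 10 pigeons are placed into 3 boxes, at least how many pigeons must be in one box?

By the pigeonhole principle: ceiling(10/3).

Final answer: 4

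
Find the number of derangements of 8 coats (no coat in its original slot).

D(n) = (n-1)(D(n-1) + D(n-2)), D(0)=1, D(1)=0.
D(2) = 1 x (0 + 1) = 1
D(3) = 2 x (1 + 0) = 2
D(4) = 3 x (2 + 1) = 9
D(5) = 4 x (9 + 2) = 44
D(6) = 5 x (44 + 9) = 265
D(7) = 6 x (265 + 44) = 1854
D(8) = 7 x (D(7) + D(6)) = 7 x (1854 + 265)

Final answer: D(8) = 14833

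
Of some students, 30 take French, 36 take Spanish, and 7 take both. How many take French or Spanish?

|A union B| = |A| + |B| - |A intersect B| = 30 + 36 - 7.

Final answer: 59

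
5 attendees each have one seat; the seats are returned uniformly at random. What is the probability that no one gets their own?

Use the recurrence D(n) = (n-1)(D(n-1) + D(n-2)) with D(0)=1, D(1)=0.
Building up: D(2)=1, D(3)=2, D(4)=9, D(5)=44.
Total arrangements: 5! = 120.
Probability = D(5)/5! = 11/30.

Final answer: D(5)/5! = 44/120 = 0.366667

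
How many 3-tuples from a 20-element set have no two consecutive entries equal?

Let g(n) count such strings. g(1) = 20, and each valid string of length n-1 extends in 19 ways (any symbol but the last), so g(n) = 19 g(n-1).
Total: g(3) = 20 x 19^2.

Final answer: 20 x 19^{2} = 7220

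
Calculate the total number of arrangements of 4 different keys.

The number of ways to arrange 4 distinct objects is 4!.

Final answer: 4! = 24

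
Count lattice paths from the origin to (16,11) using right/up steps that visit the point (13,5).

Paths (0,0)->(13,5): C(18,5) = 8568.
Paths (13,5)->(16,11): C(9,6) = 84.
By multiplication principle: 8568 x 84.

Final answer: 719712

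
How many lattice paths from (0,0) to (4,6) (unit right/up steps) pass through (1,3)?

Paths (0,0)->(1,3): C(4,3) = 4.
Paths (1,3)->(4,6): C(6,3) = 20.
By multiplication principle: 4 x 20.

Final answer: 80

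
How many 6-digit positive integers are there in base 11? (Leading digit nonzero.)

In base 11, the leading digit has 10 choices (1..10); each of the remaining 5 digits has 11 choices.
Total: 10 x 11^5.

Final answer: 1610510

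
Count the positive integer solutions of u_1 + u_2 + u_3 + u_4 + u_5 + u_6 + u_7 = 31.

Substitute u'_i = u_i - 1 (so u'_i >= 0). Then sum u'_i = 31 - 7 = 24.
Stars and bars: C(24+7-1, 7-1) = C(30,6).

Final answer: C(30,6) = 593775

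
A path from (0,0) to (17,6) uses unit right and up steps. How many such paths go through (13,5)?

Paths (0,0)->(13,5): C(18,5) = 8568.
Paths (13,5)->(17,6): C(5,1) = 5.
By multiplication principle: 8568 x 5.

Final answer: 42840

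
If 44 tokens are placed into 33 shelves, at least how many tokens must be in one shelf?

By the pigeonhole principle: ceiling(44/33).

Final answer: 2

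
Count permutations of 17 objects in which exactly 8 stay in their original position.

Choose which 8 elements are fixed: C(17,8) = 24310.
Derange the remaining 9 using D(j) = (j-1)(D(j-1) + D(j-2)), D(0)=1, D(1)=0: D(2)=1, D(3)=2, D(4)=9, D(5)=44, D(6)=265, D(7)=1854, D(8)=14833, D(9)=133496.
Total: 24310 x 133496.

Final answer: C(17,8) D(9) = 3245287760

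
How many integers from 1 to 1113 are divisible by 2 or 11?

Multiples of 2: 556. Multiples of 11: 101. Of both (lcm=22): 50.
By inclusion-exclusion: 556 + 101 - 50.

Final answer: 607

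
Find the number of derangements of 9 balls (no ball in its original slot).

Use the recurrence D(n) = (n-1)(D(n-1) + D(n-2)) with D(0)=1, D(1)=0.
D(2) = 1 x (0 + 1) = 1
D(3) = 2 x (1 + 0) = 2
D(4) = 3 x (2 + 1) = 9
D(5) = 4 x (9 + 2) = 44
D(6) = 5 x (44 + 9) = 265
D(7) = 6 x (265 + 44) = 1854
D(8) = 7 x (1854 + 265) = 14833
D(9) = 8 x (D(8) + D(7)) = 8 x (14833 + 1854)

Final answer: D(9) = 133496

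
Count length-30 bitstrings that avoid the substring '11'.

A valid string ends in 0 (append to any length-(n-1) valid string) or in 01 (append to any length-(n-2) valid string), so a(n) = a(n-1) + a(n-2) with a(1)=2, a(2)=3.
Building up term by term: a(1)=2, a(2)=3, a(3)=5, a(4)=8, a(5)=13, a(6)=21, a(7)=34, a(8)=55, a(9)=89, a(10)=144, a(11)=233, a(12)=377, a(13)=610, a(14)=987, a(15)=1597, a(16)=2584, a(17)=4181, a(18)=6765, a(19)=10946, a(20)=17711, a(21)=28657, a(22)=46368, a(23)=75025, a(24)=121393, a(25)=196418, a(26)=317811, a(27)=514229, a(28)=832040, a(29)=1346269, a(30)=2178309.

Final answer: 2178309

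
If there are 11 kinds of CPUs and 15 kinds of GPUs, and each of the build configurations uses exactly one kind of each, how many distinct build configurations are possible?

By the multiplication principle: 11 x 15.

Final answer: 165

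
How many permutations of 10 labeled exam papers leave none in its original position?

D(n) = (n-1)(D(n-1) + D(n-2)), D(0)=1, D(1)=0.
D(2) = 1 x (0 + 1) = 1
D(3) = 2 x (1 + 0) = 2
D(4) = 3 x (2 + 1) = 9
D(5) = 4 x (9 + 2) = 44
D(6) = 5 x (44 + 9) = 265
D(7) = 6 x (265 + 44) = 1854
D(8) = 7 x (1854 + 265) = 14833
D(9) = 8 x (14833 + 1854) = 133496
D(10) = 9 x (D(9) + D(8)) = 9 x (133496 + 14833)

Final answer: D(10) = 1334961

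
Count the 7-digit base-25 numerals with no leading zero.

Leading digit: 24 options (nonzero). Other 6 digit(s): 25 options each.
Total: 24 x 25^6.

Final answer: 5859375000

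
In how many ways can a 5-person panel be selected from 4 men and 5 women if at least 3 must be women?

Sum over valid woman counts:
C(5,3)C(4,2) = 60
C(5,4)C(4,1) = 20
C(5,5)C(4,0) = 1
Total: 60 + 20 + 1.

Final answer: 81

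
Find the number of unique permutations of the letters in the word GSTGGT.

Letters (G:3, S:1, T:2). Total letters: 6.
Permutations = 6!/(3! x 2!).

Final answer: 60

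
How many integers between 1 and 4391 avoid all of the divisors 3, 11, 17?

|div by 3|=1463, |div by 11|=399, |div by 17|=258.
|div by 3&11|=133, |div by 3&17|=86, |div by 11&17|=23, |div by all|=7.
By inclusion-exclusion, divisible by at least one: 1463+399+258-133-86-23+7 = 1885.
Not divisible by any: 4391 - 1885.

Final answer: 2506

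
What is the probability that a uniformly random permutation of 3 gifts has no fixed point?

Derangements satisfy D(n) = (n-1)(D(n-1) + D(n-2)), starting from D(0)=1, D(1)=0.
Building up: D(2)=1, D(3)=2.
Total arrangements: 3! = 6.
Probability = D(3)/3! = 1/3.

Final answer: D(3)/3! = 2/6 = 0.333333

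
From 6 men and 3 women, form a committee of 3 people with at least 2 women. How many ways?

Sum over valid woman counts:
C(3,2)C(6,1) = 18
C(3,3)C(6,0) = 1
Total: 18 + 1.

Final answer: 19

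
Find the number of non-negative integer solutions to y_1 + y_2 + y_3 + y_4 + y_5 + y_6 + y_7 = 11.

Stars and bars with 11 stars and 6 bars:
C(11+7-1, 7-1) = C(17,6).

Final answer: C(17,6) = 12376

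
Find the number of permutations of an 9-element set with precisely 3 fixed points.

Choose which 3 elements are fixed: C(9,3) = 84.
Derange the remaining 6 using D(j) = (j-1)(D(j-1) + D(j-2)), D(0)=1, D(1)=0: D(2)=1, D(3)=2, D(4)=9, D(5)=44, D(6)=265.
Total: 84 x 265.

Final answer: C(9,3) D(6) = 22260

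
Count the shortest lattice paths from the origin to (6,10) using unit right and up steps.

Each path has 6 right steps and 10 up steps in some order (16 steps total).
Choose which 10 of the 16 steps are up: C(16,10).

Final answer: C(16,10) = 8008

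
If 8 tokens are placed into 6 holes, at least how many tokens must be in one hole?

By the pigeonhole principle: ceiling(8/6).

Final answer: 2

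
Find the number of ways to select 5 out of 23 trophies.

C(23,5) = 23!/(5! x (23-5)!).

Final answer: C(23,5) = 33649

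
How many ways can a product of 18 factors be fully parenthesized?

This is a standard Catalan-number count: the answer is C_n. Here n = 18 - 1 = 17.
C_n = (2n)!/(n!(n+1)!), so C_{17} = 34!/(17! x 18!) = C(34,17)/18 = 2333606220/18.

Final answer: C_{17} = 129644790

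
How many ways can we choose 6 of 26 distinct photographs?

C(26,6) = 26!/(6! x 20!).

Final answer: \binom{26}{6} = 230230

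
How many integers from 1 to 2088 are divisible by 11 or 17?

Multiples of 11: 189. Multiples of 17: 122. Of both (lcm=187): 11.
By inclusion-exclusion: 189 + 122 - 11.

Final answer: 300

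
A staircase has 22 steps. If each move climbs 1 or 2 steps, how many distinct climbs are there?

Let f(n) be the number of climbs. Removing the last move (1 or 2 steps) gives f(n) = f(n-1) + f(n-2); base cases f(1)=1, f(2)=2.
Building up term by term: f(1)=1, f(2)=2, f(3)=3, f(4)=5, f(5)=8, f(6)=13, f(7)=21, f(8)=34, f(9)=55, f(10)=89, f(11)=144, f(12)=233, f(13)=377, f(14)=610, f(15)=987, f(16)=1597, f(17)=2584, f(18)=4181, f(19)=6765, f(20)=10946, f(21)=17711, f(22)=28657.

Final answer: 28657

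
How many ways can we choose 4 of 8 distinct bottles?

C(8,4) = 8!/(4! x 4!).

Final answer: \binom{8}{4} = 70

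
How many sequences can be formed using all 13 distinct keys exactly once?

The number of ways to arrange 13 distinct objects is 13!.

Final answer: 13! = 6227020800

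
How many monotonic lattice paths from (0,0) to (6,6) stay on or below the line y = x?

Total monotonic paths to (6,6): C(12,6) = 924.
By the reflection principle, paths that go above the diagonal number C(12,7) = 792.
Valid Dyck paths: 924 - 792.
(Equivalently, C_{6} = C(12,6)/7 = 924/7.)

Final answer: C_{6} = 132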